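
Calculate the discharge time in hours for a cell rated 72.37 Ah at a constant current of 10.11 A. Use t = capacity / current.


Runtime = 72.37 Ah / 10.11 A = 7.158 hr

7.158 hr


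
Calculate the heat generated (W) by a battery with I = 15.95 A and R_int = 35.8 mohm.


Convert: R = 35.8 mohm = 0.0358 ohm
Q = I^2 * R = 15.95^2 * 0.0358 = 9.108 W

9.108 W


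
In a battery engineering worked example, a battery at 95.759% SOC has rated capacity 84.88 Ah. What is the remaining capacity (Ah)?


remaining = SOC / 100 * total = 95.759 / 100 * 84.88 = 81.28 Ah

81.28 Ah


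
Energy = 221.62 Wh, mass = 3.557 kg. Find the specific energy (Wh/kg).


Specific energy = 221.62 Wh / 3.557 kg = 62.31 Wh/kg

62.31 Wh/kg


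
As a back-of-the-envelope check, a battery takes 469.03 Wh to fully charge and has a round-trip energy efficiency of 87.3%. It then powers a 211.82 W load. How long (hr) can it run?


Step 1: E_discharge = eta/100 * E_charge = 87.3/100 * 469.03 = 409.46 Wh
Step 2: t = E_discharge / P = 409.46 / 211.82 = 1.933 hr

1.933 hr


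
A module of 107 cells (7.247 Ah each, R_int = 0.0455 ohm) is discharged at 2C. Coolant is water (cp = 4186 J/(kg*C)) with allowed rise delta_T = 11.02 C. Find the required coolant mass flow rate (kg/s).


Step 1: I = 2 * 7.247 = 14.494 A
Step 2: Q_cell = I^2 * R = 14.494^2 * 0.0455 = 9.5585 W
Step 3: Q_total = 107 * 9.5585 = 1022.8 W
Step 4: m_dot = Q_total / (cp * dT) = 1022.8 / (4186 * 11.02) = 0.02217 kg/s

0.02217 kg/s


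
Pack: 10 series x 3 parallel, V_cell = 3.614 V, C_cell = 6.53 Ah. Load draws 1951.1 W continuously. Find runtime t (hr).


Step 1: E_pack = Ns * V_cell * Np * C_cell = 10 * 3.614 * 3 * 6.53 = 707.98 Wh
Step 2: t = E_pack / P = 707.98 / 1951.1 = 0.3629 hr

0.3629 hr


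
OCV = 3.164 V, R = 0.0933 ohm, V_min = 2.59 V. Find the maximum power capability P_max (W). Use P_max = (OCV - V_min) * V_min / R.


dV = OCV - V_min = 0.574 V (so I_max = dV / R)
P_max = dV * V_min / R = 0.574 * 2.59 / 0.0933 = 15.93 W

15.93 W


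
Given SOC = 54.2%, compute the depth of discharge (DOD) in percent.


DOD = 100 - SOC = 100 - 54.2 = 45.8%

45.8%


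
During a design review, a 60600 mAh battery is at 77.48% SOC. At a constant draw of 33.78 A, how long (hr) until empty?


Convert: C_total = 60600 mAh = 60.6 Ah
Step 1: remaining = SOC/100 * C_total = 77.48/100 * 60.6 = 46.953 Ah
Step 2: t = remaining / I = 46.953 / 33.78 = 1.390 hr

1.390 hr


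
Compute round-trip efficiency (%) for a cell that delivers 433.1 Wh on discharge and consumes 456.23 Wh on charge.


eta_e = E_dis / E_chg * 100 = 433.1 / 456.23 * 100 = 94.93%

94.93%


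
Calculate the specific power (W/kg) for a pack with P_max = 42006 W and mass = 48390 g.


Convert: m = 48390 g = 48.39 kg
SP = P / m = 42006 / 48.39 = 868.1 W/kg

868.1 W/kg


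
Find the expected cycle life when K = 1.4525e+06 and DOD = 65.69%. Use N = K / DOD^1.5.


Step 1: DOD^1.5 = 65.69^1.5 = 532.41
Step 2: N = 1.4525e+06 / 532.41 = 2728 cycles

2728 cycles


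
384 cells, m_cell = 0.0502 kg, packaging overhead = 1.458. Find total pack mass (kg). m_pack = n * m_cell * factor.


m_pack = n * m_cell * overhead = 384 * 0.0502 * 1.458 = 28.11 kg

28.11 kg


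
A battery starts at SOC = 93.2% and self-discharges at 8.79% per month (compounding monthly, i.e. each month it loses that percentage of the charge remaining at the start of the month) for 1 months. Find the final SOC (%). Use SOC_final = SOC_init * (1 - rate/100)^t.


Monthly retention factor = 1 - 8.79/100 = 0.9121
Over 1 months: factor^1 = 0.9121
SOC_final = 93.2 * 0.9121 = 85.01%

85.01%


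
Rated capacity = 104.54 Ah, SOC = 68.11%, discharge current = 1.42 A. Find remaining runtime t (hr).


Step 1: remaining = SOC/100 * C_total = 68.11/100 * 104.54 = 71.202 Ah
Step 2: t = remaining / I = 71.202 / 1.42 = 50.14 hr

50.14 hr


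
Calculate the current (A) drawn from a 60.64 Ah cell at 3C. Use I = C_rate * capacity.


At 3C: I = 3 * 60.64 Ah = 181.92 A

181.92 A


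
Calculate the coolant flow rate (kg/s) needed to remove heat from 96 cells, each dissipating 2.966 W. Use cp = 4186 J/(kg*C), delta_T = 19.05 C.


Step 1: Total heat Q = 96 * 2.966 W = 284.74 W
Step 2: denom = cp * dT = 4186 * 19.05 = 79743
Step 3: m_dot = 284.74 / 79743 = 0.003571 kg/s

0.003571 kg/s


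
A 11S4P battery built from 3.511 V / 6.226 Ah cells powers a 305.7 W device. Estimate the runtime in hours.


Step 1: E_pack = Ns * V_cell * Np * C_cell = 11 * 3.511 * 4 * 6.226 = 961.82 Wh
Step 2: t = E_pack / P = 961.82 / 305.7 = 3.146 hr

3.146 hr


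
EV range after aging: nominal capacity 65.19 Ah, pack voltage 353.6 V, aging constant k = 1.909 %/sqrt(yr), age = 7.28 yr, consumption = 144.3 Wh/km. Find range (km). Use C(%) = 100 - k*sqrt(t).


Step 1: capacity retention = 100 - 1.909 * sqrt(7.28) = 100 - 1.909 * 2.6981 = 94.849%
Step 2: C_now = 65.19 * 94.849/100 = 61.832 Ah
Step 3: E_pack = V * C_now = 353.6 * 61.832 = 21864 Wh
Step 4: range = E_pack / consumption = 21864 / 144.3 = 151.5 km

151.5 km


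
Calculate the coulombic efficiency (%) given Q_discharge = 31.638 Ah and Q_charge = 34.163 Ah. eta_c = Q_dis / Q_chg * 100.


Coulombic efficiency = 31.638/34.163 * 100% = 92.61%

92.61%


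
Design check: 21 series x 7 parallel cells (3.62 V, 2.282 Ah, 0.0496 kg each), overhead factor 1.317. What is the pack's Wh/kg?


Step 1: V_pack = 21 * 3.62 = 76.02 V
Step 2: C_pack = 7 * 2.282 = 15.974 Ah
Step 3: E_pack = V_pack * C_pack = 76.02 * 15.974 = 1214.3 Wh
Step 4: m_pack = 21 * 7 * 0.0496 * 1.317 = 9.6025 kg
Step 5: ED = E_pack / m_pack = 1214.3 / 9.6025 = 126.5 Wh/kg

126.5 Wh/kg


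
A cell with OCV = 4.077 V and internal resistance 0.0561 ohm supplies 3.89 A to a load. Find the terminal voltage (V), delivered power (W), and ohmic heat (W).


Step 1: V_terminal = OCV - I*R = 4.077 - 3.89 * 0.0561 = 3.8588 V
Step 2: P_out = V_terminal * I = 3.8588 * 3.89 = 15.01 W
Step 3: Q = I^2 * R = 3.89^2 * 0.0561 = 0.8489 W

V=3.8588 V, P=15.01 W, Q=0.8489 W


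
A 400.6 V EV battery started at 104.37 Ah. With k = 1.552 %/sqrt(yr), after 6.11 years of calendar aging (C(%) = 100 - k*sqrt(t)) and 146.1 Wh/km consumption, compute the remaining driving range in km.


Step 1: capacity retention = 100 - 1.552 * sqrt(6.11) = 100 - 1.552 * 2.4718 = 96.164%
Step 2: C_now = 104.37 * 96.164/100 = 100.37 Ah
Step 3: E_pack = V * C_now = 400.6 * 100.37 = 40208 Wh
Step 4: range = E_pack / consumption = 40208 / 146.1 = 275.2 km

275.2 km


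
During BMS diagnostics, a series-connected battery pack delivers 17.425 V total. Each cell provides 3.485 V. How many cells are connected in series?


n = V_pack / V_cell = 17.425 / 3.485 = 5

5


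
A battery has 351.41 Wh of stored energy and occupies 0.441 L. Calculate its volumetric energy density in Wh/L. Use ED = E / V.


ED = E / V = 351.41 / 0.441 = 796.8 Wh/L

796.8 Wh/L


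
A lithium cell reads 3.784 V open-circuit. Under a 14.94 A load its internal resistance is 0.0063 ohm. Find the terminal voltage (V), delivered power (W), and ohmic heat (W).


Step 1: V_terminal = OCV - I*R = 3.784 - 14.94 * 0.0063 = 3.6899 V
Step 2: P_out = V_terminal * I = 3.6899 * 14.94 = 55.13 W
Step 3: Q = I^2 * R = 14.94^2 * 0.0063 = 1.406 W

V=3.6899 V, P=55.13 W, Q=1.406 W


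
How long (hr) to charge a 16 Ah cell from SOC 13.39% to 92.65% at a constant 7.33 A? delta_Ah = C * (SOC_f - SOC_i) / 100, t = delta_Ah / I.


Step 1: dSOC = 92.65% - 13.39% = 79.26%
Step 2: delta_Ah = 16 * 79.26 / 100 = 12.682 Ah
Step 3: t = 12.682 / 7.33 = 1.730 hr

1.730 hr


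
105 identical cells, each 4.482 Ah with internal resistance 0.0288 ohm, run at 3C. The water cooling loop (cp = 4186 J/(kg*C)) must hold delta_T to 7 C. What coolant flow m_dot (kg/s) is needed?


Step 1: I = 3 * 4.482 = 13.446 A
Step 2: Q_cell = I^2 * R = 13.446^2 * 0.0288 = 5.2069 W
Step 3: Q_total = 105 * 5.2069 = 546.72 W
Step 4: m_dot = Q_total / (cp * dT) = 546.72 / (4186 * 7) = 0.01866 kg/s

0.01866 kg/s


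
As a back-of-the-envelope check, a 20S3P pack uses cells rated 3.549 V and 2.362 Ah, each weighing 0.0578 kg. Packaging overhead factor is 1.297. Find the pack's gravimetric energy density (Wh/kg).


Step 1: V_pack = 20 * 3.549 = 70.98 V
Step 2: C_pack = 3 * 2.362 = 7.086 Ah
Step 3: E_pack = V_pack * C_pack = 70.98 * 7.086 = 502.96 Wh
Step 4: m_pack = 20 * 3 * 0.0578 * 1.297 = 4.498 kg
Step 5: ED = E_pack / m_pack = 502.96 / 4.498 = 111.8 Wh/kg

111.8 Wh/kg


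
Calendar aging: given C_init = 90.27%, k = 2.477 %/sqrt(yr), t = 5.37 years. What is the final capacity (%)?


sqrt(t) = sqrt(5.37) = 2.3173
C_final = 90.27 - 2.477 * 2.3173 = 84.53%

84.53%


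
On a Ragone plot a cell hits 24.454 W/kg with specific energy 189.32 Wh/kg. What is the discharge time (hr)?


t = E / P = 189.32 / 24.454 = 7.742 hr

7.742 hr


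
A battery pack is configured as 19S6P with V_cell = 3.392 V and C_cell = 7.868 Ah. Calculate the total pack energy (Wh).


E = Ns * Vcell * Np * Ccell = 19 * 3.392 * 6 * 7.868 = 3042 Wh

3042 Wh


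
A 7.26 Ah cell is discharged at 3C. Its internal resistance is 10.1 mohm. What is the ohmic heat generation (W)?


Convert: R = 10.1 mohm = 0.0101 ohm
Step 1: I = C_rate * capacity = 3 * 7.26 = 21.78 A
Step 2: Q = I^2 * R = 21.78^2 * 0.0101 = 474.37 * 0.0101 = 4.791 W

4.791 W


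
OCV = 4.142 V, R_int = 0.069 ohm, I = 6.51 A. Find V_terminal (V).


IR drop = 6.51 * 0.069 = 0.44919 V
V = 4.142 - 0.44919 = 3.693 V

3.693 V


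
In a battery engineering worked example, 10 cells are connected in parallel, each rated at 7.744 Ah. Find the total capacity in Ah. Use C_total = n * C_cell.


C_total = 10 * 7.744 = 77.44 Ah

77.44 Ah


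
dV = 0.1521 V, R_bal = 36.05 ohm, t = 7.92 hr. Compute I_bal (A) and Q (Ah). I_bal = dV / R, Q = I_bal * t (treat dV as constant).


First, Ohm's law: I_bal = 0.1521 V / 36.05 ohm = 0.0042191 A
Then Q = I * t = 0.0042191 A * 7.92 hr = 0.03342 Ah

I=0.0042191 A, Q=0.03342 Ah


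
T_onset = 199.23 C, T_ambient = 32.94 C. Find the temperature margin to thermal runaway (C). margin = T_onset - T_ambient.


margin = T_onset - T_ambient = 199.23 - 32.94 = 166.29 C

166.29 C


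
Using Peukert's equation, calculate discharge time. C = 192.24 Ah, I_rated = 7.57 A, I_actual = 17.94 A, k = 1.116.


t_rated = C / I_rated = 192.24 / 7.57 = 25.395 hr
(I_rated/I)^k = (0.42196)^1.116 = 0.38177
t = t_rated * (I_rated/I)^k = 25.395 * 0.38177 = 9.695 hr

9.695 hr


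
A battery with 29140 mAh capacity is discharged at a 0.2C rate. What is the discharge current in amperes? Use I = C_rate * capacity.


Convert: capacity = 29140 mAh = 29.14 Ah
I = C_rate * capacity = 0.2 * 29.14 = 5.828 A

5.828 A


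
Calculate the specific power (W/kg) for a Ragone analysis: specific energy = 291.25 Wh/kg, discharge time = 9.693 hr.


Specific power = 291.25 Wh/kg / 9.693 hr = 30.05 W/kg

30.05 W/kg


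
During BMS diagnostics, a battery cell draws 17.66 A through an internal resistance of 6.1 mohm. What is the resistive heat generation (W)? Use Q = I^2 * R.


Convert: R = 6.1 mohm = 0.0061 ohm
I^2 = 311.88
Q = 311.88 * 0.0061 = 1.902 W

1.902 W


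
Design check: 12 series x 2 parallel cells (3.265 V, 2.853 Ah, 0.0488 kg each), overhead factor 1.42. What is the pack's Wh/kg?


Step 1: V_pack = 12 * 3.265 = 39.18 V
Step 2: C_pack = 2 * 2.853 = 5.706 Ah
Step 3: E_pack = V_pack * C_pack = 39.18 * 5.706 = 223.56 Wh
Step 4: m_pack = 12 * 2 * 0.0488 * 1.42 = 1.6631 kg
Step 5: ED = E_pack / m_pack = 223.56 / 1.6631 = 134.4 Wh/kg

134.4 Wh/kg


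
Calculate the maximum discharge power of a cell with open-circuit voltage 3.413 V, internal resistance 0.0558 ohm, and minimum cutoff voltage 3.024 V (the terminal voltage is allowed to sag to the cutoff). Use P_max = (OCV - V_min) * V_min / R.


dV = OCV - V_min = 0.389 V (so I_max = dV / R)
P_max = dV * V_min / R = 0.389 * 3.024 / 0.0558 = 21.08 W

21.08 W


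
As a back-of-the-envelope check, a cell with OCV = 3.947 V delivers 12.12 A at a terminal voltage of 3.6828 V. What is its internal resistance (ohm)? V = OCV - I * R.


R = (OCV - V) / I = (3.947 - 3.6828) / 12.12 = 0.02180 ohm

0.02180 ohm


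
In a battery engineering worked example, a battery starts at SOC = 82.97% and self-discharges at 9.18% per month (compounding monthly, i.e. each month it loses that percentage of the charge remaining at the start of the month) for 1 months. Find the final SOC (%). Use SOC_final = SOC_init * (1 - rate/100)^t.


decay = (1 - 9.18/100)^1 = 0.9082
SOC_final = 82.97 * 0.9082 = 75.35%

75.35%


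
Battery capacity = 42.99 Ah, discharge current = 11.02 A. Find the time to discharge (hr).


Runtime = 42.99 Ah / 11.02 A = 3.901 hr

3.901 hr


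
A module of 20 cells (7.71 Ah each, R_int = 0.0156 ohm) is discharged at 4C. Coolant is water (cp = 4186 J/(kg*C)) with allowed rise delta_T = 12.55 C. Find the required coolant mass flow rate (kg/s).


Step 1: I = 4 * 7.71 = 30.84 A
Step 2: Q_cell = I^2 * R = 30.84^2 * 0.0156 = 14.837 W
Step 3: Q_total = 20 * 14.837 = 296.74 W
Step 4: m_dot = Q_total / (cp * dT) = 296.74 / (4186 * 12.55) = 0.005649 kg/s

0.005649 kg/s


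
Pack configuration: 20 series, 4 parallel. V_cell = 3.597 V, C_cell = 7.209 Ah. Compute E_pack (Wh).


E = Ns * Vcell * Np * Ccell = 20 * 3.597 * 4 * 7.209 = 2074 Wh

2074 Wh


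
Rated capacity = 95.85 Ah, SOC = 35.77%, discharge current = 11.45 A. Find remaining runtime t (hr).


Step 1: remaining = SOC/100 * C_total = 35.77/100 * 95.85 = 34.286 Ah
Step 2: t = remaining / I = 34.286 / 11.45 = 2.994 hr

2.994 hr


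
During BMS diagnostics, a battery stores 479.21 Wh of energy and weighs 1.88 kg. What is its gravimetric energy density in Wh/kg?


Specific energy = 479.21 Wh / 1.88 kg = 254.9 Wh/kg

254.9 Wh/kg


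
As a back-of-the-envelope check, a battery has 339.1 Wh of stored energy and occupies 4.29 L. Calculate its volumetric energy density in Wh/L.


Volumetric ED = 339.1 Wh / 4.29 L = 79.04 Wh/L

79.04 Wh/L


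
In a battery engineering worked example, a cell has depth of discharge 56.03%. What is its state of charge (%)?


SOC = 100 - DOD = 100 - 56.03 = 43.97%

43.97%


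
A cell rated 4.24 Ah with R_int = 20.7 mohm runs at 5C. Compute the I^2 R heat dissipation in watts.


Convert: R = 20.7 mohm = 0.0207 ohm
Step 1: I = C_rate * capacity = 5 * 4.24 = 21.2 A
Step 2: Q = I^2 * R = 21.2^2 * 0.0207 = 449.44 * 0.0207 = 9.303 W

9.303 W


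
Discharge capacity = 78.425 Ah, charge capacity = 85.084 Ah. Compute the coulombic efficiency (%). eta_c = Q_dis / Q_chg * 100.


Coulombic efficiency = 78.425/85.084 * 100% = 92.17%

92.17%


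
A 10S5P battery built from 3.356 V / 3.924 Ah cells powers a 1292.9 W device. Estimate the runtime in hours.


Step 1: E_pack = Ns * V_cell * Np * C_cell = 10 * 3.356 * 5 * 3.924 = 658.45 Wh
Step 2: t = E_pack / P = 658.45 / 1292.9 = 0.5093 hr

0.5093 hr


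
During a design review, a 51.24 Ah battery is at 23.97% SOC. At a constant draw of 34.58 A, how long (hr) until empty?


Step 1: remaining = SOC/100 * C_total = 23.97/100 * 51.24 = 12.282 Ah
Step 2: t = remaining / I = 12.282 / 34.58 = 0.3552 hr

0.3552 hr


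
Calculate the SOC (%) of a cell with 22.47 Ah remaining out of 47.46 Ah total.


SOC% = 22.47 / 47.46 * 100 = 47.35%

47.35%


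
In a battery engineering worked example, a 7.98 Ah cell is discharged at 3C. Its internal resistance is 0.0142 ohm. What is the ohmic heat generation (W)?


Step 1: I = C_rate * capacity = 3 * 7.98 = 23.94 A
Step 2: Q = I^2 * R = 23.94^2 * 0.0142 = 573.12 * 0.0142 = 8.138 W

8.138 W


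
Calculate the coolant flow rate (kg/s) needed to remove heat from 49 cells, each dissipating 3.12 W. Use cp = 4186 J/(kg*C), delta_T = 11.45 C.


Q_total = 49 * 3.12 = 152.88 W
m_dot = Q_total / (cp * dT) = 152.88 / (4186 * 11.45) = 0.003190 kg/s

0.003190 kg/s


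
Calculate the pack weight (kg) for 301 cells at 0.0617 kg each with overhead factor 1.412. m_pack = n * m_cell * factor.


Cell mass sum = 301 * 0.0617 = 18.572 kg
With overhead 1.412: m_pack = 18.572 * 1.412 = 26.22 kg

26.22 kg


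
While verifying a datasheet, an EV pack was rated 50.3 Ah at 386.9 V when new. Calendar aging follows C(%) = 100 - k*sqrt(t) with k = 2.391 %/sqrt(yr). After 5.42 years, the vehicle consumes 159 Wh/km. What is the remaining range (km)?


Step 1: capacity retention = 100 - 2.391 * sqrt(5.42) = 100 - 2.391 * 2.3281 = 94.434%
Step 2: C_now = 50.3 * 94.434/100 = 47.5 Ah
Step 3: E_pack = V * C_now = 386.9 * 47.5 = 18378 Wh
Step 4: range = E_pack / consumption = 18378 / 159 = 115.6 km

115.6 km


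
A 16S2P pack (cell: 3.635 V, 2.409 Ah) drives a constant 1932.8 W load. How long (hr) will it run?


Step 1: E_pack = Ns * V_cell * Np * C_cell = 16 * 3.635 * 2 * 2.409 = 280.21 Wh
Step 2: t = E_pack / P = 280.21 / 1932.8 = 0.1450 hr

0.1450 hr


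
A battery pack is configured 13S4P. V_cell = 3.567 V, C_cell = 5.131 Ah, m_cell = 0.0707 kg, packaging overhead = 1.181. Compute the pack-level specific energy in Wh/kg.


Step 1: V_pack = 13 * 3.567 = 46.371 V
Step 2: C_pack = 4 * 5.131 = 20.524 Ah
Step 3: E_pack = V_pack * C_pack = 46.371 * 20.524 = 951.72 Wh
Step 4: m_pack = 13 * 4 * 0.0707 * 1.181 = 4.3418 kg
Step 5: ED = E_pack / m_pack = 951.72 / 4.3418 = 219.2 Wh/kg

219.2 Wh/kg


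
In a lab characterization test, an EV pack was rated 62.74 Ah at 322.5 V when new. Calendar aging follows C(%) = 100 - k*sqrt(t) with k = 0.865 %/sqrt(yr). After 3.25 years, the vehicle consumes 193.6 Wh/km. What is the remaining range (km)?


Step 1: capacity retention = 100 - 0.865 * sqrt(3.25) = 100 - 0.865 * 1.8028 = 98.441%
Step 2: C_now = 62.74 * 98.441/100 = 61.762 Ah
Step 3: E_pack = V * C_now = 322.5 * 61.762 = 19918 Wh
Step 4: range = E_pack / consumption = 19918 / 193.6 = 102.9 km

102.9 km


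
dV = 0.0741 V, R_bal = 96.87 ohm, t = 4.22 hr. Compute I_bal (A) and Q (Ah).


First, Ohm's law: I_bal = 0.0741 V / 96.87 ohm = 7.6494e-04 A
Then Q = I * t = 7.6494e-04 A * 4.22 hr = 0.003228 Ah

I=7.6494e-04 A, Q=0.003228 Ah


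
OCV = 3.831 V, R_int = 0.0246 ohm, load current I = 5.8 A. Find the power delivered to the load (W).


Step 1: V_terminal = OCV - I*R = 3.831 - 5.8 * 0.0246 = 3.6883 V
Step 2: P_out = V_terminal * I = 3.6883 * 5.8 = 21.39 W

21.39 W


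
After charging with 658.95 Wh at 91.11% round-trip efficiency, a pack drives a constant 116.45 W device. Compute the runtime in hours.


Step 1: E_discharge = eta/100 * E_charge = 91.11/100 * 658.95 = 600.37 Wh
Step 2: t = E_discharge / P = 600.37 / 116.45 = 5.156 hr

5.156 hr


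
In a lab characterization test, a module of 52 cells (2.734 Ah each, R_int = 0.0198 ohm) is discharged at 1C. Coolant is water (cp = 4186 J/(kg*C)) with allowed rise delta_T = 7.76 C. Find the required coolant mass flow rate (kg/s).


Step 1: I = 1 * 2.734 = 2.734 A
Step 2: Q_cell = I^2 * R = 2.734^2 * 0.0198 = 0.148 W
Step 3: Q_total = 52 * 0.148 = 7.696 W
Step 4: m_dot = Q_total / (cp * dT) = 7.696 / (4186 * 7.76) = 2.369e-04 kg/s

2.369e-04 kg/s


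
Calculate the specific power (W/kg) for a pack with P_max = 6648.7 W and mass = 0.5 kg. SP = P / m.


Specific power = 6648.7 W / 0.5 kg = 13300 W/kg

13300 W/kg


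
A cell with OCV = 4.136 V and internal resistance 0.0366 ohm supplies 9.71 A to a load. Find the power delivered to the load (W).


Step 1: V_terminal = OCV - I*R = 4.136 - 9.71 * 0.0366 = 3.7806 V
Step 2: P_out = V_terminal * I = 3.7806 * 9.71 = 36.71 W

36.71 W


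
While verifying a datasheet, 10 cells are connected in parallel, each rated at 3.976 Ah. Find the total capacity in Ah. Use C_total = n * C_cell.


C_total = 10 * 3.976 = 39.76 Ah

39.76 Ah


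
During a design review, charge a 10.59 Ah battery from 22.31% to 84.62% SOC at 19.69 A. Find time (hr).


delta_Ah = 10.59 * (84.62 - 22.31) / 100 = 6.5986 Ah
t = delta_Ah / I = 6.5986 / 19.69 = 0.3351 hr

0.3351 hr


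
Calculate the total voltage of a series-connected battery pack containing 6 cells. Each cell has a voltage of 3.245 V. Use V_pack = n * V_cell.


Series voltages add: 6 * 3.245 V = 19.47 V

19.47 V


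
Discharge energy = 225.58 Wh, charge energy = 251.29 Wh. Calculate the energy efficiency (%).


eta_e = E_dis / E_chg * 100 = 225.58 / 251.29 * 100 = 89.77%

89.77%


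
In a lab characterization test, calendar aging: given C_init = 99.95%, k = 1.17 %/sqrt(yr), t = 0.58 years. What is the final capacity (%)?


Step 1: sqrt(0.58 yr) = 0.76158
Step 2: drop = 1.17 * 0.76158 = 0.89105
Step 3: C_final = 99.95 - 0.89105 = 99.06%

99.06%


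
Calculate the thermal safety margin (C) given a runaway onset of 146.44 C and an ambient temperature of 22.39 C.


Safety margin = 146.44 C - 22.39 C = 124.05 C

124.05 C


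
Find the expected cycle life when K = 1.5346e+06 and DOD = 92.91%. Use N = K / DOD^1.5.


Step 1: DOD^1.5 = 92.91^1.5 = 895.56
Step 2: N = 1.5346e+06 / 895.56 = 1714 cycles

1714 cycles


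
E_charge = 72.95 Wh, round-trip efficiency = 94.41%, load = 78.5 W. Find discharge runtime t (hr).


Step 1: E_discharge = eta/100 * E_charge = 94.41/100 * 72.95 = 68.872 Wh
Step 2: t = E_discharge / P = 68.872 / 78.5 = 0.8774 hr

0.8774 hr


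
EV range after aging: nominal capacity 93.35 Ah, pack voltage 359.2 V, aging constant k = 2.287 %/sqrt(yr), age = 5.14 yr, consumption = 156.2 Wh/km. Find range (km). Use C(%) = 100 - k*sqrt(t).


Step 1: capacity retention = 100 - 2.287 * sqrt(5.14) = 100 - 2.287 * 2.2672 = 94.815%
Step 2: C_now = 93.35 * 94.815/100 = 88.51 Ah
Step 3: E_pack = V * C_now = 359.2 * 88.51 = 31793 Wh
Step 4: range = E_pack / consumption = 31793 / 156.2 = 203.5 km

203.5 km


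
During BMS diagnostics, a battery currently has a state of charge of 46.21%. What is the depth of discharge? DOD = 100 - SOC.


Complement of SOC: DOD = 100% - 46.21% = 53.79%

53.79%


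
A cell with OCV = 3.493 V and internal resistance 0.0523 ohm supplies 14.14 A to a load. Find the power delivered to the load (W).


Step 1: V_terminal = OCV - I*R = 3.493 - 14.14 * 0.0523 = 2.7535 V
Step 2: P_out = V_terminal * I = 2.7535 * 14.14 = 38.93 W

38.93 W


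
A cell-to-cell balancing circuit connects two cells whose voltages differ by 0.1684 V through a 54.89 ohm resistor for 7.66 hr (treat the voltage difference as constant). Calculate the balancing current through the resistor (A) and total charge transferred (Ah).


First, Ohm's law: I_bal = 0.1684 V / 54.89 ohm = 0.003068 A
Then Q = I * t = 0.003068 A * 7.66 hr = 0.02350 Ah

I=0.003068 A, Q=0.02350 Ah


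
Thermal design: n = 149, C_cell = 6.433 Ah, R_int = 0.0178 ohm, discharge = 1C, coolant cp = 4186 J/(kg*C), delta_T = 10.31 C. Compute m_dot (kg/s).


Step 1: I = 1 * 6.433 = 6.433 A
Step 2: Q_cell = I^2 * R = 6.433^2 * 0.0178 = 0.73663 W
Step 3: Q_total = 149 * 0.73663 = 109.76 W
Step 4: m_dot = Q_total / (cp * dT) = 109.76 / (4186 * 10.31) = 0.002543 kg/s

0.002543 kg/s


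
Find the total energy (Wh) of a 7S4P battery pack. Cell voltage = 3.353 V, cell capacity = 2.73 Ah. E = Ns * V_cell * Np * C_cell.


V_pack = 7 * 3.353 = 23.471 V
C_pack = 4 * 2.73 = 10.92 Ah
E = V_pack * C_pack = 23.471 * 10.92 = 256.3 Wh

256.3 Wh


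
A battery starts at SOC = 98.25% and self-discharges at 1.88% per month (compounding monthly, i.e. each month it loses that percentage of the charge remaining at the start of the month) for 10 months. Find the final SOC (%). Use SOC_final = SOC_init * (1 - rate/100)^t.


decay = (1 - 1.88/100)^10 = 0.82713
SOC_final = 98.25 * 0.82713 = 81.27%

81.27%


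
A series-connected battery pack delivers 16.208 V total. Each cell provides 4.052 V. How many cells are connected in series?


Rearranging: n = V_pack / V_cell = 16.208 / 4.052 = 4 cells

4


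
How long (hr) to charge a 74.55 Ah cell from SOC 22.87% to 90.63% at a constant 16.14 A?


delta_Ah = 74.55 * (90.63 - 22.87) / 100 = 50.515 Ah
t = delta_Ah / I = 50.515 / 16.14 = 3.130 hr

3.130 hr


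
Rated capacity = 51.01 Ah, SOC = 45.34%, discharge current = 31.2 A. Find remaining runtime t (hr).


Step 1: remaining = SOC/100 * C_total = 45.34/100 * 51.01 = 23.128 Ah
Step 2: t = remaining / I = 23.128 / 31.2 = 0.7413 hr

0.7413 hr


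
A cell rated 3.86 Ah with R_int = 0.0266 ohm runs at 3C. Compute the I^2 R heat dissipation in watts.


Step 1: I = C_rate * capacity = 3 * 3.86 = 11.58 A
Step 2: Q = I^2 * R = 11.58^2 * 0.0266 = 134.1 * 0.0266 = 3.567 W

3.567 W


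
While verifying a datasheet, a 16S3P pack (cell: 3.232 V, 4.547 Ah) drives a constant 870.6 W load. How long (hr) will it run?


Step 1: E_pack = Ns * V_cell * Np * C_cell = 16 * 3.232 * 3 * 4.547 = 705.4 Wh
Step 2: t = E_pack / P = 705.4 / 870.6 = 0.8102 hr

0.8102 hr


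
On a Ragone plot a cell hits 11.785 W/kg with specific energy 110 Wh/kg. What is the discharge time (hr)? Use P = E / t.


t = E / P = 110 / 11.785 = 9.334 hr

9.334 hr


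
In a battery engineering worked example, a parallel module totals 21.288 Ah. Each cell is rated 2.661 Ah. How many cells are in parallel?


n = C_total / C_cell = 21.288 / 2.661 = 8

8


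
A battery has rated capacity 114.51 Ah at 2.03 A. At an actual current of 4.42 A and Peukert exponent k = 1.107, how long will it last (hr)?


Step 1: t_rated = C / I_rated = 114.51 / 2.03 = 56.409 hr
Step 2: ratio = 2.03 / 4.42 = 0.45928
Step 3: ratio^k = 0.45928^1.107 = 0.42259
Step 4: t = t_rated * ratio^k = 56.409 * 0.42259 = 23.84 hr

23.84 hr


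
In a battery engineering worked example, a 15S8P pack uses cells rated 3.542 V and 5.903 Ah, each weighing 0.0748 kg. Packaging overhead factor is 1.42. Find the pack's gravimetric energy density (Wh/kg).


Step 1: V_pack = 15 * 3.542 = 53.13 V
Step 2: C_pack = 8 * 5.903 = 47.224 Ah
Step 3: E_pack = V_pack * C_pack = 53.13 * 47.224 = 2509 Wh
Step 4: m_pack = 15 * 8 * 0.0748 * 1.42 = 12.746 kg
Step 5: ED = E_pack / m_pack = 2509 / 12.746 = 196.8 Wh/kg

196.8 Wh/kg


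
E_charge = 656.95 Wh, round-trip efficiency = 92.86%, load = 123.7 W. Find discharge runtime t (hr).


Step 1: E_discharge = eta/100 * E_charge = 92.86/100 * 656.95 = 610.04 Wh
Step 2: t = E_discharge / P = 610.04 / 123.7 = 4.932 hr

4.932 hr


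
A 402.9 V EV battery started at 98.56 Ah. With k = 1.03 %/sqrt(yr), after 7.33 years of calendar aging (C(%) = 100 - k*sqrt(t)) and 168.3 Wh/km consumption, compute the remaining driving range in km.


Step 1: capacity retention = 100 - 1.03 * sqrt(7.33) = 100 - 1.03 * 2.7074 = 97.211%
Step 2: C_now = 98.56 * 97.211/100 = 95.811 Ah
Step 3: E_pack = V * C_now = 402.9 * 95.811 = 38602 Wh
Step 4: range = E_pack / consumption = 38602 / 168.3 = 229.4 km

229.4 km


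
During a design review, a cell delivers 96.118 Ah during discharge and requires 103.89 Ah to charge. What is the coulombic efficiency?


eta_c = Q_dis / Q_chg * 100 = 96.118 / 103.89 * 100 = 92.52%

92.52%


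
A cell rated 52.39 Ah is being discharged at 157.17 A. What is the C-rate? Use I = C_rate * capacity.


Rearranging: C_rate = 157.17 / 52.39 = 3C

3C


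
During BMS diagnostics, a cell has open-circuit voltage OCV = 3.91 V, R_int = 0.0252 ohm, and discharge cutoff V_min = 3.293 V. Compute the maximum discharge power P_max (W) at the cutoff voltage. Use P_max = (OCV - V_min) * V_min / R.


dV = OCV - V_min = 0.617 V (so I_max = dV / R)
P_max = dV * V_min / R = 0.617 * 3.293 / 0.0252 = 80.63 W

80.63 W


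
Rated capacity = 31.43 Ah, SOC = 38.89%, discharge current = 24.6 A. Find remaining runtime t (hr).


Step 1: remaining = SOC/100 * C_total = 38.89/100 * 31.43 = 12.223 Ah
Step 2: t = remaining / I = 12.223 / 24.6 = 0.4969 hr

0.4969 hr


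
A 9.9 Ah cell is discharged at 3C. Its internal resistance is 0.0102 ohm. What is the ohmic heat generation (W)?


Step 1: I = C_rate * capacity = 3 * 9.9 = 29.7 A
Step 2: Q = I^2 * R = 29.7^2 * 0.0102 = 882.09 * 0.0102 = 8.997 W

8.997 W


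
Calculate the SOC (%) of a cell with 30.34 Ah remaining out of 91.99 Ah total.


SOC = (remaining / total) * 100 = (30.34 / 91.99) * 100 = 32.98%

32.98%


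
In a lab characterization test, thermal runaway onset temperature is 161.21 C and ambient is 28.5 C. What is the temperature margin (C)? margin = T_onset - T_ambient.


Safety margin = 161.21 C - 28.5 C = 132.71 C

132.71 C


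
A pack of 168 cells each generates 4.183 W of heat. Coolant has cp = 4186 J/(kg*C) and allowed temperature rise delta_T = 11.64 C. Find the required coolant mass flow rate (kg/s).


Q_total = 168 * 4.183 = 702.74 W
m_dot = Q_total / (cp * dT) = 702.74 / (4186 * 11.64) = 0.01442 kg/s

0.01442 kg/s


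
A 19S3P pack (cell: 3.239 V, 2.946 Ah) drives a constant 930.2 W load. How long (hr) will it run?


Step 1: E_pack = Ns * V_cell * Np * C_cell = 19 * 3.239 * 3 * 2.946 = 543.9 Wh
Step 2: t = E_pack / P = 543.9 / 930.2 = 0.5847 hr

0.5847 hr


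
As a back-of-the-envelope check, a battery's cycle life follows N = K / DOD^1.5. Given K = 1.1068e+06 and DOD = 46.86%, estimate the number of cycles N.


Step 1: DOD^1.5 = 46.86^1.5 = 320.78
Step 2: N = 1.1068e+06 / 320.78 = 3450 cycles

3450 cycles


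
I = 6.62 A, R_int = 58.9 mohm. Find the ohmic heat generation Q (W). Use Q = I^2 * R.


Convert: R = 58.9 mohm = 0.0589 ohm
Q = I^2 * R = 6.62^2 * 0.0589 = 2.581 W

2.581 W


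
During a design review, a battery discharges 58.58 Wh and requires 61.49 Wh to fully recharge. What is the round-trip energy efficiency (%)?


eta_e = E_dis / E_chg * 100 = 58.58 / 61.49 * 100 = 95.27%

95.27%


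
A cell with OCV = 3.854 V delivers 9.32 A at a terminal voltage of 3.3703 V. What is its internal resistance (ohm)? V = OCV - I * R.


R = (OCV - V) / I = (3.854 - 3.3703) / 9.32 = 0.05190 ohm

0.05190 ohm


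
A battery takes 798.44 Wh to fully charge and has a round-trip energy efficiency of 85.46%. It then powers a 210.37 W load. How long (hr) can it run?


Step 1: E_discharge = eta/100 * E_charge = 85.46/100 * 798.44 = 682.35 Wh
Step 2: t = E_discharge / P = 682.35 / 210.37 = 3.244 hr

3.244 hr


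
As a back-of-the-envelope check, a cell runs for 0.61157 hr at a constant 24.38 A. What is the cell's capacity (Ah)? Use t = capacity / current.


C = I * t = 24.38 * 0.61157 = 14.91 Ah

14.91 Ah


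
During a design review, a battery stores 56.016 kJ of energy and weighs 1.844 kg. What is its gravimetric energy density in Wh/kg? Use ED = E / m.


Convert: E = 56.016 kJ = 15.56 Wh
ED = E / m = 15.56 / 1.844 = 8.438 Wh/kg

8.438 Wh/kg


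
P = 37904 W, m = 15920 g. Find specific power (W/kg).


Convert: m = 15920 g = 15.92 kg
SP = P / m = 37904 / 15.92 = 2381 W/kg

2381 W/kg


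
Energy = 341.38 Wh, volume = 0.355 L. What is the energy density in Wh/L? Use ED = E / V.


Volumetric ED = 341.38 Wh / 0.355 L = 961.6 Wh/L

961.6 Wh/L


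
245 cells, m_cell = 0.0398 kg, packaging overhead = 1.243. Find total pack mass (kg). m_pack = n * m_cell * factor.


m_pack = n * m_cell * overhead = 245 * 0.0398 * 1.243 = 12.12 kg

12.12 kg


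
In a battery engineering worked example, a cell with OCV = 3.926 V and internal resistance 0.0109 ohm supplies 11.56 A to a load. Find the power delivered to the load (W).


Step 1: V_terminal = OCV - I*R = 3.926 - 11.56 * 0.0109 = 3.8 V
Step 2: P_out = V_terminal * I = 3.8 * 11.56 = 43.93 W

43.93 W


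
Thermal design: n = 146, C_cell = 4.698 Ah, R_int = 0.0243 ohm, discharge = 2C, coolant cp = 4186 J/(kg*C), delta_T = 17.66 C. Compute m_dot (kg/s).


Step 1: I = 2 * 4.698 = 9.396 A
Step 2: Q_cell = I^2 * R = 9.396^2 * 0.0243 = 2.1453 W
Step 3: Q_total = 146 * 2.1453 = 313.21 W
Step 4: m_dot = Q_total / (cp * dT) = 313.21 / (4186 * 17.66) = 0.004237 kg/s

0.004237 kg/s


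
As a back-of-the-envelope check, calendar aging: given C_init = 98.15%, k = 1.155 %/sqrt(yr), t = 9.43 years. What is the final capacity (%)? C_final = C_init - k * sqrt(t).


sqrt(t) = sqrt(9.43) = 3.0708
C_final = 98.15 - 1.155 * 3.0708 = 94.60%

94.60%


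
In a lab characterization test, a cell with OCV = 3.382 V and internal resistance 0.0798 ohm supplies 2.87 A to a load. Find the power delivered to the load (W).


Step 1: V_terminal = OCV - I*R = 3.382 - 2.87 * 0.0798 = 3.153 V
Step 2: P_out = V_terminal * I = 3.153 * 2.87 = 9.049 W

9.049 W


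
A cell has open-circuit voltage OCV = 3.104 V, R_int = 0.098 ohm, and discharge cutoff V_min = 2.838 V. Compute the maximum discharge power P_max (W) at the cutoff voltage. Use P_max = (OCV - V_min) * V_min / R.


dV = OCV - V_min = 0.266 V (so I_max = dV / R)
P_max = dV * V_min / R = 0.266 * 2.838 / 0.098 = 7.703 W

7.703 W


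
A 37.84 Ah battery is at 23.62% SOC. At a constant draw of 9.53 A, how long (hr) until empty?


Step 1: remaining = SOC/100 * C_total = 23.62/100 * 37.84 = 8.9378 Ah
Step 2: t = remaining / I = 8.9378 / 9.53 = 0.9379 hr

0.9379 hr


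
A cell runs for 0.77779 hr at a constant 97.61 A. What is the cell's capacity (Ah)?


C = I * t = 97.61 * 0.77779 = 75.92 Ah

75.92 Ah


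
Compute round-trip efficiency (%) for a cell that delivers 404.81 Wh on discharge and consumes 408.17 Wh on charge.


Round-trip efficiency = 404.81/408.17 * 100% = 99.18%

99.18%


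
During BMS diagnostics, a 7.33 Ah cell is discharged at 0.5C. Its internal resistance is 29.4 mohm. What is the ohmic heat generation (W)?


Convert: R = 29.4 mohm = 0.0294 ohm
Step 1: I = C_rate * capacity = 0.5 * 7.33 = 3.665 A
Step 2: Q = I^2 * R = 3.665^2 * 0.0294 = 13.432 * 0.0294 = 0.3949 W

0.3949 W


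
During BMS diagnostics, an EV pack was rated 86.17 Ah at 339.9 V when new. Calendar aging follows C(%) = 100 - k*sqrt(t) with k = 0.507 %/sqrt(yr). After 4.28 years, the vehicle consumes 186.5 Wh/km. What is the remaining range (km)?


Step 1: capacity retention = 100 - 0.507 * sqrt(4.28) = 100 - 0.507 * 2.0688 = 98.951%
Step 2: C_now = 86.17 * 98.951/100 = 85.266 Ah
Step 3: E_pack = V * C_now = 339.9 * 85.266 = 28982 Wh
Step 4: range = E_pack / consumption = 28982 / 186.5 = 155.4 km

155.4 km


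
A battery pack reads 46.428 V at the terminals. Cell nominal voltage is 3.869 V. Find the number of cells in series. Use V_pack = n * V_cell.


Rearranging: n = V_pack / V_cell = 46.428 / 3.869 = 12 cells

12


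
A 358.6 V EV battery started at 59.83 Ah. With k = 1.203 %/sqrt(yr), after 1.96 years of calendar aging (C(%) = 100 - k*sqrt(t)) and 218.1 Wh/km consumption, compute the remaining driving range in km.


Step 1: capacity retention = 100 - 1.203 * sqrt(1.96) = 100 - 1.203 * 1.4 = 98.316%
Step 2: C_now = 59.83 * 98.316/100 = 58.822 Ah
Step 3: E_pack = V * C_now = 358.6 * 58.822 = 21094 Wh
Step 4: range = E_pack / consumption = 21094 / 218.1 = 96.72 km

96.72 km


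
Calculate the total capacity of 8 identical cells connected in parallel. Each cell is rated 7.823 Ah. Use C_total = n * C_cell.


C_total = 8 * 7.823 = 62.584 Ah

62.584 Ah


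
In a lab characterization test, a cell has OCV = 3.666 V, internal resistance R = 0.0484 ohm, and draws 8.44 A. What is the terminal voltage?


IR drop = 8.44 * 0.0484 = 0.4085 V
V = 3.666 - 0.4085 = 3.258 V

3.258 V


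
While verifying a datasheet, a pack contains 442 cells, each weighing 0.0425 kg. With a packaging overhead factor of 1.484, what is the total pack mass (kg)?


Cell mass sum = 442 * 0.0425 = 18.785 kg
With overhead 1.484: m_pack = 18.785 * 1.484 = 27.88 kg

27.88 kg


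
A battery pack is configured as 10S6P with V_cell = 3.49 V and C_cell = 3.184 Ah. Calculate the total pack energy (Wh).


E = Ns * Vcell * Np * Ccell = 10 * 3.49 * 6 * 3.184 = 666.7 Wh

666.7 Wh


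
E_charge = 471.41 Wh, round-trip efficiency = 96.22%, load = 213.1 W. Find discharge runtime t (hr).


Step 1: E_discharge = eta/100 * E_charge = 96.22/100 * 471.41 = 453.59 Wh
Step 2: t = E_discharge / P = 453.59 / 213.1 = 2.129 hr

2.129 hr


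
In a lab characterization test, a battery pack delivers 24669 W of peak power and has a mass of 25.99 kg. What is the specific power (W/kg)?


Specific power = 24669 W / 25.99 kg = 949.2 W/kg

949.2 W/kg


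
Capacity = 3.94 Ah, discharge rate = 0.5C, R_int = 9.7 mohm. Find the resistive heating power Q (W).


Convert: R = 9.7 mohm = 0.0097 ohm
Step 1: I = C_rate * capacity = 0.5 * 3.94 = 1.97 A
Step 2: Q = I^2 * R = 1.97^2 * 0.0097 = 3.8809 * 0.0097 = 0.03764 W

0.03764 W


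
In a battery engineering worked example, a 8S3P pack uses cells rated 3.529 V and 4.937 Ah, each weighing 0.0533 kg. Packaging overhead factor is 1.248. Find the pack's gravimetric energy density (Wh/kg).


Step 1: V_pack = 8 * 3.529 = 28.232 V
Step 2: C_pack = 3 * 4.937 = 14.811 Ah
Step 3: E_pack = V_pack * C_pack = 28.232 * 14.811 = 418.14 Wh
Step 4: m_pack = 8 * 3 * 0.0533 * 1.248 = 1.5964 kg
Step 5: ED = E_pack / m_pack = 418.14 / 1.5964 = 261.9 Wh/kg

261.9 Wh/kg


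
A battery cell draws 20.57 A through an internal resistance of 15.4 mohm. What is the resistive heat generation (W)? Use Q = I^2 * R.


Convert: R = 15.4 mohm = 0.0154 ohm
I^2 = 423.12
Q = 423.12 * 0.0154 = 6.516 W

6.516 W


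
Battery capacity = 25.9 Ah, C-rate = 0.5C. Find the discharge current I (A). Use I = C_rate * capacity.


At 0.5C: I = 0.5 * 25.9 Ah = 12.95 A

12.95 A


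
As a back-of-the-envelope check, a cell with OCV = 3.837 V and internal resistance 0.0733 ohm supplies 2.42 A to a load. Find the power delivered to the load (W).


Step 1: V_terminal = OCV - I*R = 3.837 - 2.42 * 0.0733 = 3.6596 V
Step 2: P_out = V_terminal * I = 3.6596 * 2.42 = 8.856 W

8.856 W


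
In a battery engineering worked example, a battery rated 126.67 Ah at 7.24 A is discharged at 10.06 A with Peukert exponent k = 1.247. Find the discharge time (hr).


Step 1: t_rated = C / I_rated = 126.67 / 7.24 = 17.496 hr
Step 2: ratio = 7.24 / 10.06 = 0.71968
Step 3: ratio^k = 0.71968^1.247 = 0.66352
Step 4: t = t_rated * ratio^k = 17.496 * 0.66352 = 11.61 hr

11.61 hr


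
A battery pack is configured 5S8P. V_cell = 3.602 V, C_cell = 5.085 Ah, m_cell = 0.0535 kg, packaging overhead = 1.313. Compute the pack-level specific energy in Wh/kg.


Step 1: V_pack = 5 * 3.602 = 18.01 V
Step 2: C_pack = 8 * 5.085 = 40.68 Ah
Step 3: E_pack = V_pack * C_pack = 18.01 * 40.68 = 732.65 Wh
Step 4: m_pack = 5 * 8 * 0.0535 * 1.313 = 2.8098 kg
Step 5: ED = E_pack / m_pack = 732.65 / 2.8098 = 260.7 Wh/kg

260.7 Wh/kg


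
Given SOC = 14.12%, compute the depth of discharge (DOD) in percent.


DOD = 100 - SOC = 100 - 14.12 = 85.88%

85.88%


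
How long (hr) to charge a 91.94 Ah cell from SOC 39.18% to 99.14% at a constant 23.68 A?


delta_Ah = 91.94 * (99.14 - 39.18) / 100 = 55.127 Ah
t = delta_Ah / I = 55.127 / 23.68 = 2.328 hr

2.328 hr


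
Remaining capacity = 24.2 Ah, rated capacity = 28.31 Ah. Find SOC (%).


SOC% = 24.2 / 28.31 * 100 = 85.48%

85.48%


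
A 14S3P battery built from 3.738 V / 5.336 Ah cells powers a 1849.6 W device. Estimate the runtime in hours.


Step 1: E_pack = Ns * V_cell * Np * C_cell = 14 * 3.738 * 3 * 5.336 = 837.73 Wh
Step 2: t = E_pack / P = 837.73 / 1849.6 = 0.4529 hr

0.4529 hr


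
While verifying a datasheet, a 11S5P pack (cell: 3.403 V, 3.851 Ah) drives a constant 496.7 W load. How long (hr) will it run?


Step 1: E_pack = Ns * V_cell * Np * C_cell = 11 * 3.403 * 5 * 3.851 = 720.77 Wh
Step 2: t = E_pack / P = 720.77 / 496.7 = 1.451 hr

1.451 hr


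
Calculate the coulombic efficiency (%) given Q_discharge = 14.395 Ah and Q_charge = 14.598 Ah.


Coulombic efficiency = 14.395/14.598 * 100% = 98.61%

98.61%


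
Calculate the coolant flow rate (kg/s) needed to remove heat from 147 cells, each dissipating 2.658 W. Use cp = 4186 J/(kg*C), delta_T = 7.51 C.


Step 1: Total heat Q = 147 * 2.658 W = 390.73 W
Step 2: denom = cp * dT = 4186 * 7.51 = 31437
Step 3: m_dot = 390.73 / 31437 = 0.01243 kg/s

0.01243 kg/s
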